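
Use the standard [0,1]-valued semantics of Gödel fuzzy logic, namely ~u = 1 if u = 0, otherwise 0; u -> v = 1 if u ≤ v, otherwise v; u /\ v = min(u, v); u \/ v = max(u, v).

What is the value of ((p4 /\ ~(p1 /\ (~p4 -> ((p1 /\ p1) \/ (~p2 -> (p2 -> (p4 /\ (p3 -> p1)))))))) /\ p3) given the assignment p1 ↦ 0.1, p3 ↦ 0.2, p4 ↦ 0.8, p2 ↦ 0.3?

~p4: Gödel ¬ of 0.8 = 0 (operand ≠ 0)
(p1 /\ p1) = min(0.1, 0.1) = 0.1
~p2: Gödel ¬ of 0.3 = 0 (operand ≠ 0)
(p3 -> p1): 0.2 > 0.1, so result = 0.1
(p4 /\ (p3 -> p1)) = min(0.8, 0.1) = 0.1
(p2 -> (p4 /\ (p3 -> p1))): 0.3 > 0.1, so result = 0.1
(~p2 -> (p2 -> (p4 /\ (p3 -> p1)))): 0 ≤ 0.1, so result = 1
((p1 /\ p1) \/ (~p2 -> (p2 -> (p4 /\ (p3 -> p1))))) = max(0.1, 1) = 1
(~p4 -> ((p1 /\ p1) \/ (~p2 -> (p2 -> (p4 /\ (p3 -> p1)))))): 0 ≤ 1, so result = 1
(p1 /\ (~p4 -> ((p1 /\ p1) \/ (~p2 -> (p2 -> (p4 /\ (p3 -> p1))))))) = min(0.1, 1) = 0.1
~(p1 /\ (~p4 -> ((p1 /\ p1) \/ (~p2 -> (p2 -> (p4 /\ (p3 -> p1))))))): Gödel ¬ of 0.1 = 0 (operand ≠ 0)
(p4 /\ ~(p1 /\ (~p4 -> ((p1 /\ p1) \/ (~p2 -> (p2 -> (p4 /\ (p3 -> p1)))))))) = min(0.8, 0) = 0
((p4 /\ ~(p1 /\ (~p4 -> ((p1 /\ p1) \/ (~p2 -> (p2 -> (p4 /\ (p3 -> p1)))))))) /\ p3) = min(0, 0.2) = 0

0.00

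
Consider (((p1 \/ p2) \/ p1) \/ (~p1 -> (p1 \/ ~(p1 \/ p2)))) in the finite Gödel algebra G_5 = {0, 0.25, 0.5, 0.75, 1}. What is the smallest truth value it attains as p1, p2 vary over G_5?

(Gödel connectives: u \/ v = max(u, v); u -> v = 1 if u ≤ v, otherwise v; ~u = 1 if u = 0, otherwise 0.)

The minimum is attained at p1 = 0, p2 = 0.25:
  (p1 \/ p2) = max(0, 0.25) = 0.25
  ((p1 \/ p2) \/ p1) = max(0.25, 0) = 0.25
  ~p1: Gödel ¬ of 0 = 1 (operand is 0)
  (p1 \/ p2) = max(0, 0.25) = 0.25
  ~(p1 \/ p2): Gödel ¬ of 0.25 = 0 (operand ≠ 0)
  (p1 \/ ~(p1 \/ p2)) = max(0, 0) = 0
  (~p1 -> (p1 \/ ~(p1 \/ p2))): 1 > 0, so result = 0
  (((p1 \/ p2) \/ p1) \/ (~p1 -> (p1 \/ ~(p1 \/ p2)))) = max(0.25, 0) = 0.25
Checking all 25 assignments confirms none give a value below 0.25.

0.25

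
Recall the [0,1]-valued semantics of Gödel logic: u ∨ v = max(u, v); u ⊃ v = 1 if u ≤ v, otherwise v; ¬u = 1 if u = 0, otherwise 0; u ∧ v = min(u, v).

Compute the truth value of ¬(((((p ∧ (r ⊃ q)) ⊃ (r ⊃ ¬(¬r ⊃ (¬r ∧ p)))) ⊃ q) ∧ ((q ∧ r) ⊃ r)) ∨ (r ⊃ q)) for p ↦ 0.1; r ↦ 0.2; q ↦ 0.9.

0.00

(r ⊃ q): 0.2 ≤ 0.9, so result = 1
(p ∧ (r ⊃ q)) = min(0.1, 1) = 0.1
¬r: Gödel ¬ of 0.2 = 0 (operand ≠ 0)
¬r: Gödel ¬ of 0.2 = 0 (operand ≠ 0)
(¬r ∧ p) = min(0, 0.1) = 0
(¬r ⊃ (¬r ∧ p)): 0 ≤ 0, so result = 1
¬(¬r ⊃ (¬r ∧ p)): Gödel ¬ of 1 = 0 (operand ≠ 0)
(r ⊃ ¬(¬r ⊃ (¬r ∧ p))): 0.2 > 0, so result = 0
((p ∧ (r ⊃ q)) ⊃ (r ⊃ ¬(¬r ⊃ (¬r ∧ p)))): 0.1 > 0, so result = 0
(((p ∧ (r ⊃ q)) ⊃ (r ⊃ ¬(¬r ⊃ (¬r ∧ p)))) ⊃ q): 0 ≤ 0.9, so result = 1
(q ∧ r) = min(0.9, 0.2) = 0.2
((q ∧ r) ⊃ r): 0.2 ≤ 0.2, so result = 1
((((p ∧ (r ⊃ q)) ⊃ (r ⊃ ¬(¬r ⊃ (¬r ∧ p)))) ⊃ q) ∧ ((q ∧ r) ⊃ r)) = min(1, 1) = 1
(r ⊃ q): 0.2 ≤ 0.9, so result = 1
(((((p ∧ (r ⊃ q)) ⊃ (r ⊃ ¬(¬r ⊃ (¬r ∧ p)))) ⊃ q) ∧ ((q ∧ r) ⊃ r)) ∨ (r ⊃ q)) = max(1, 1) = 1
¬(((((p ∧ (r ⊃ q)) ⊃ (r ⊃ ¬(¬r ⊃ (¬r ∧ p)))) ⊃ q) ∧ ((q ∧ r) ⊃ r)) ∨ (r ⊃ q)): Gödel ¬ of 1 = 0 (operand ≠ 0)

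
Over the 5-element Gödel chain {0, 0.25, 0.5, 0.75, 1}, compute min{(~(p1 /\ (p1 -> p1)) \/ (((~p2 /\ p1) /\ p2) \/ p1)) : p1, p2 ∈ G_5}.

0.25

The minimum is attained at p1 = 0.25, p2 = 0:
  (p1 -> p1): 0.25 ≤ 0.25, so result = 1
  (p1 /\ (p1 -> p1)) = min(0.25, 1) = 0.25
  ~(p1 /\ (p1 -> p1)): Gödel ¬ of 0.25 = 0 (operand ≠ 0)
  ~p2: Gödel ¬ of 0 = 1 (operand is 0)
  (~p2 /\ p1) = min(1, 0.25) = 0.25
  ((~p2 /\ p1) /\ p2) = min(0.25, 0) = 0
  (((~p2 /\ p1) /\ p2) \/ p1) = max(0, 0.25) = 0.25
  (~(p1 /\ (p1 -> p1)) \/ (((~p2 /\ p1) /\ p2) \/ p1)) = max(0, 0.25) = 0.25
Checking all 25 assignments confirms none give a value below 0.25.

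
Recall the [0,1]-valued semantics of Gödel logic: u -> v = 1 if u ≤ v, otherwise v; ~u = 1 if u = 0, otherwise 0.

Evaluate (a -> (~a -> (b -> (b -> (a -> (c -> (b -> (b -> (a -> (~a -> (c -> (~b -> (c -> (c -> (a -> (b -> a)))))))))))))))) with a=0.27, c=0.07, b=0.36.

~a: Gödel ¬ of 0.27 = 0 (operand ≠ 0)
~a: Gödel ¬ of 0.27 = 0 (operand ≠ 0)
~b: Gödel ¬ of 0.36 = 0 (operand ≠ 0)
(b -> a): 0.36 > 0.27, so result = 0.27
(a -> (b -> a)): 0.27 ≤ 0.27, so result = 1
(c -> (a -> (b -> a))): 0.07 ≤ 1, so result = 1
(c -> (c -> (a -> (b -> a)))): 0.07 ≤ 1, so result = 1
(~b -> (c -> (c -> (a -> (b -> a))))): 0 ≤ 1, so result = 1
(c -> (~b -> (c -> (c -> (a -> (b -> a)))))): 0.07 ≤ 1, so result = 1
(~a -> (c -> (~b -> (c -> (c -> (a -> (b -> a))))))): 0 ≤ 1, so result = 1
(a -> (~a -> (c -> (~b -> (c -> (c -> (a -> (b -> a)))))))): 0.27 ≤ 1, so result = 1
(b -> (a -> (~a -> (c -> (~b -> (c -> (c -> (a -> (b -> a))))))))): 0.36 ≤ 1, so result = 1
(b -> (b -> (a -> (~a -> (c -> (~b -> (c -> (c -> (a -> (b -> a)))))))))): 0.36 ≤ 1, so result = 1
(c -> (b -> (b -> (a -> (~a -> (c -> (~b -> (c -> (c -> (a -> (b -> a))))))))))): 0.07 ≤ 1, so result = 1
(a -> (c -> (b -> (b -> (a -> (~a -> (c -> (~b -> (c -> (c -> (a -> (b -> a)))))))))))): 0.27 ≤ 1, so result = 1
(b -> (a -> (c -> (b -> (b -> (a -> (~a -> (c -> (~b -> (c -> (c -> (a -> (b -> a))))))))))))): 0.36 ≤ 1, so result = 1
(b -> (b -> (a -> (c -> (b -> (b -> (a -> (~a -> (c -> (~b -> (c -> (c -> (a -> (b -> a)))))))))))))): 0.36 ≤ 1, so result = 1
(~a -> (b -> (b -> (a -> (c -> (b -> (b -> (a -> (~a -> (c -> (~b -> (c -> (c -> (a -> (b -> a))))))))))))))): 0 ≤ 1, so result = 1
(a -> (~a -> (b -> (b -> (a -> (c -> (b -> (b -> (a -> (~a -> (c -> (~b -> (c -> (c -> (a -> (b -> a)))))))))))))))): 0.27 ≤ 1, so result = 1

1.00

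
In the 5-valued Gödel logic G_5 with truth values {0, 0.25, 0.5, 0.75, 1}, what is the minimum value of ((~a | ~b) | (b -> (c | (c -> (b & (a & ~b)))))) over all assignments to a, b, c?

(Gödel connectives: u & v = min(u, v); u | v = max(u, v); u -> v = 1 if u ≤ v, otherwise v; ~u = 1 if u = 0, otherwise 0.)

0.25

The minimum is attained at a = 0.25, b = 0.5, c = 0.25:
  ~a: Gödel ¬ of 0.25 = 0 (operand ≠ 0)
  ~b: Gödel ¬ of 0.5 = 0 (operand ≠ 0)
  (~a | ~b) = max(0, 0) = 0
  ~b: Gödel ¬ of 0.5 = 0 (operand ≠ 0)
  (a & ~b) = min(0.25, 0) = 0
  (b & (a & ~b)) = min(0.5, 0) = 0
  (c -> (b & (a & ~b))): 0.25 > 0, so result = 0
  (c | (c -> (b & (a & ~b)))) = max(0.25, 0) = 0.25
  (b -> (c | (c -> (b & (a & ~b))))): 0.5 > 0.25, so result = 0.25
  ((~a | ~b) | (b -> (c | (c -> (b & (a & ~b)))))) = max(0, 0.25) = 0.25
Checking all 125 assignments confirms none give a value below 0.25.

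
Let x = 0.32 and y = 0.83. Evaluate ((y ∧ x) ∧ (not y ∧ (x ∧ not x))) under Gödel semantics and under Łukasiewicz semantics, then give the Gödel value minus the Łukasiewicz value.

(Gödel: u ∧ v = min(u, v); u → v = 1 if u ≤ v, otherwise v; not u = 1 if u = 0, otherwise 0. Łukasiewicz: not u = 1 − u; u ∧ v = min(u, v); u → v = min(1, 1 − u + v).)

-0.17

Gödel evaluation:
  (y ∧ x) = min(0.83, 0.32) = 0.32
  not y: Gödel ¬ of 0.83 = 0 (operand ≠ 0)
  not x: Gödel ¬ of 0.32 = 0 (operand ≠ 0)
  (x ∧ not x) = min(0.32, 0) = 0
  (not y ∧ (x ∧ not x)) = min(0, 0) = 0
  ((y ∧ x) ∧ (not y ∧ (x ∧ not x))) = min(0.32, 0) = 0
  Gödel value = 0
Łukasiewicz evaluation:
  (y ∧ x) = min(0.83, 0.32) = 0.32
  not y: Łukasiewicz ¬ gives 1 − 0.83 = 0.17
  not x: Łukasiewicz ¬ gives 1 − 0.32 = 0.68
  (x ∧ not x) = min(0.32, 0.68) = 0.32
  (not y ∧ (x ∧ not x)) = min(0.17, 0.32) = 0.17
  ((y ∧ x) ∧ (not y ∧ (x ∧ not x))) = min(0.32, 0.17) = 0.17
  Łukasiewicz value = 0.17
Difference: 0 − 0.17 = -0.17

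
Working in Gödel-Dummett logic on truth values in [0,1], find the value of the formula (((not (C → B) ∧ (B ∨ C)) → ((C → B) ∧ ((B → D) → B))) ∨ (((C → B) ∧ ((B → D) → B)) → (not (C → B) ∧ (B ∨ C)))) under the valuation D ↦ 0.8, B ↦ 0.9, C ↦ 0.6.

1.00

(C → B): 0.6 ≤ 0.9, so result = 1
not (C → B): Gödel ¬ of 1 = 0 (operand ≠ 0)
(B ∨ C) = max(0.9, 0.6) = 0.9
(not (C → B) ∧ (B ∨ C)) = min(0, 0.9) = 0
(C → B): 0.6 ≤ 0.9, so result = 1
(B → D): 0.9 > 0.8, so result = 0.8
((B → D) → B): 0.8 ≤ 0.9, so result = 1
((C → B) ∧ ((B → D) → B)) = min(1, 1) = 1
((not (C → B) ∧ (B ∨ C)) → ((C → B) ∧ ((B → D) → B))): 0 ≤ 1, so result = 1
(C → B): 0.6 ≤ 0.9, so result = 1
(B → D): 0.9 > 0.8, so result = 0.8
((B → D) → B): 0.8 ≤ 0.9, so result = 1
((C → B) ∧ ((B → D) → B)) = min(1, 1) = 1
(C → B): 0.6 ≤ 0.9, so result = 1
not (C → B): Gödel ¬ of 1 = 0 (operand ≠ 0)
(B ∨ C) = max(0.9, 0.6) = 0.9
(not (C → B) ∧ (B ∨ C)) = min(0, 0.9) = 0
(((C → B) ∧ ((B → D) → B)) → (not (C → B) ∧ (B ∨ C))): 1 > 0, so result = 0
(((not (C → B) ∧ (B ∨ C)) → ((C → B) ∧ ((B → D) → B))) ∨ (((C → B) ∧ ((B → D) → B)) → (not (C → B) ∧ (B ∨ C)))) = max(1, 0) = 1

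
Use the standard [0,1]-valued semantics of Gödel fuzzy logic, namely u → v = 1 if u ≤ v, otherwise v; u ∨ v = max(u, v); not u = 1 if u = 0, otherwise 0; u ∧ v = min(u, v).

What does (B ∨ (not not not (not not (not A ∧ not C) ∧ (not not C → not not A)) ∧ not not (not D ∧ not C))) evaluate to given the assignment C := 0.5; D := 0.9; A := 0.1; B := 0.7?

0.70

not A: Gödel ¬ of 0.1 = 0 (operand ≠ 0)
not C: Gödel ¬ of 0.5 = 0 (operand ≠ 0)
(not A ∧ not C) = min(0, 0) = 0
not (not A ∧ not C): Gödel ¬ of 0 = 1 (operand is 0)
not not (not A ∧ not C): Gödel ¬ of 1 = 0 (operand ≠ 0)
not C: Gödel ¬ of 0.5 = 0 (operand ≠ 0)
not not C: Gödel ¬ of 0 = 1 (operand is 0)
not A: Gödel ¬ of 0.1 = 0 (operand ≠ 0)
not not A: Gödel ¬ of 0 = 1 (operand is 0)
(not not C → not not A): 1 ≤ 1, so result = 1
(not not (not A ∧ not C) ∧ (not not C → not not A)) = min(0, 1) = 0
not (not not (not A ∧ not C) ∧ (not not C → not not A)): Gödel ¬ of 0 = 1 (operand is 0)
not not (not not (not A ∧ not C) ∧ (not not C → not not A)): Gödel ¬ of 1 = 0 (operand ≠ 0)
not not not (not not (not A ∧ not C) ∧ (not not C → not not A)): Gödel ¬ of 0 = 1 (operand is 0)
not D: Gödel ¬ of 0.9 = 0 (operand ≠ 0)
not C: Gödel ¬ of 0.5 = 0 (operand ≠ 0)
(not D ∧ not C) = min(0, 0) = 0
not (not D ∧ not C): Gödel ¬ of 0 = 1 (operand is 0)
not not (not D ∧ not C): Gödel ¬ of 1 = 0 (operand ≠ 0)
(not not not (not not (not A ∧ not C) ∧ (not not C → not not A)) ∧ not not (not D ∧ not C)) = min(1, 0) = 0
(B ∨ (not not not (not not (not A ∧ not C) ∧ (not not C → not not A)) ∧ not not (not D ∧ not C))) = max(0.7, 0) = 0.7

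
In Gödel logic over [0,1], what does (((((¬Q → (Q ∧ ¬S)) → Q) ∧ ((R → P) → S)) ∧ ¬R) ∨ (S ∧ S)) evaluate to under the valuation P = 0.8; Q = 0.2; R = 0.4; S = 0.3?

¬Q: Gödel ¬ of 0.2 = 0 (operand ≠ 0)
¬S: Gödel ¬ of 0.3 = 0 (operand ≠ 0)
(Q ∧ ¬S) = min(0.2, 0) = 0
(¬Q → (Q ∧ ¬S)): 0 ≤ 0, so result = 1
((¬Q → (Q ∧ ¬S)) → Q): 1 > 0.2, so result = 0.2
(R → P): 0.4 ≤ 0.8, so result = 1
((R → P) → S): 1 > 0.3, so result = 0.3
(((¬Q → (Q ∧ ¬S)) → Q) ∧ ((R → P) → S)) = min(0.2, 0.3) = 0.2
¬R: Gödel ¬ of 0.4 = 0 (operand ≠ 0)
((((¬Q → (Q ∧ ¬S)) → Q) ∧ ((R → P) → S)) ∧ ¬R) = min(0.2, 0) = 0
(S ∧ S) = min(0.3, 0.3) = 0.3
(((((¬Q → (Q ∧ ¬S)) → Q) ∧ ((R → P) → S)) ∧ ¬R) ∨ (S ∧ S)) = max(0, 0.3) = 0.3

0.30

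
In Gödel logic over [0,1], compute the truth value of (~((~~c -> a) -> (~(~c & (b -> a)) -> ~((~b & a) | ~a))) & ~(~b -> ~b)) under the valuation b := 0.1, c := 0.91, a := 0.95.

0.00

~c: Gödel ¬ of 0.91 = 0 (operand ≠ 0)
~~c: Gödel ¬ of 0 = 1 (operand is 0)
(~~c -> a): 1 > 0.95, so result = 0.95
~c: Gödel ¬ of 0.91 = 0 (operand ≠ 0)
(b -> a): 0.1 ≤ 0.95, so result = 1
(~c & (b -> a)) = min(0, 1) = 0
~(~c & (b -> a)): Gödel ¬ of 0 = 1 (operand is 0)
~b: Gödel ¬ of 0.1 = 0 (operand ≠ 0)
(~b & a) = min(0, 0.95) = 0
~a: Gödel ¬ of 0.95 = 0 (operand ≠ 0)
((~b & a) | ~a) = max(0, 0) = 0
~((~b & a) | ~a): Gödel ¬ of 0 = 1 (operand is 0)
(~(~c & (b -> a)) -> ~((~b & a) | ~a)): 1 ≤ 1, so result = 1
((~~c -> a) -> (~(~c & (b -> a)) -> ~((~b & a) | ~a))): 0.95 ≤ 1, so result = 1
~((~~c -> a) -> (~(~c & (b -> a)) -> ~((~b & a) | ~a))): Gödel ¬ of 1 = 0 (operand ≠ 0)
~b: Gödel ¬ of 0.1 = 0 (operand ≠ 0)
~b: Gödel ¬ of 0.1 = 0 (operand ≠ 0)
(~b -> ~b): 0 ≤ 0, so result = 1
~(~b -> ~b): Gödel ¬ of 1 = 0 (operand ≠ 0)
(~((~~c -> a) -> (~(~c & (b -> a)) -> ~((~b & a) | ~a))) & ~(~b -> ~b)) = min(0, 0) = 0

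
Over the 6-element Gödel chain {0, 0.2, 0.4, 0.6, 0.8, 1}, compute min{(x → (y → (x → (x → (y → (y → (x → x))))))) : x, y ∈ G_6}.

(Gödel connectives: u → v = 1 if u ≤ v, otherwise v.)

Every assignment gives 1. For instance at x = 0, y = 0:
  (x → x): 0 ≤ 0, so result = 1
  (y → (x → x)): 0 ≤ 1, so result = 1
  (y → (y → (x → x))): 0 ≤ 1, so result = 1
  (x → (y → (y → (x → x)))): 0 ≤ 1, so result = 1
  (x → (x → (y → (y → (x → x))))): 0 ≤ 1, so result = 1
  (y → (x → (x → (y → (y → (x → x)))))): 0 ≤ 1, so result = 1
  (x → (y → (x → (x → (y → (y → (x → x))))))): 0 ≤ 1, so result = 1
All 36 assignments give value 1 — the formula is a G_6-tautology.

1.00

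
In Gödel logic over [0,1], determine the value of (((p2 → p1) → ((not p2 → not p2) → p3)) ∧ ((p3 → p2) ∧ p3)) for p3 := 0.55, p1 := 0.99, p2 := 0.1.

0.10

(p2 → p1): 0.1 ≤ 0.99, so result = 1
not p2: Gödel ¬ of 0.1 = 0 (operand ≠ 0)
not p2: Gödel ¬ of 0.1 = 0 (operand ≠ 0)
(not p2 → not p2): 0 ≤ 0, so result = 1
((not p2 → not p2) → p3): 1 > 0.55, so result = 0.55
((p2 → p1) → ((not p2 → not p2) → p3)): 1 > 0.55, so result = 0.55
(p3 → p2): 0.55 > 0.1, so result = 0.1
((p3 → p2) ∧ p3) = min(0.1, 0.55) = 0.1
(((p2 → p1) → ((not p2 → not p2) → p3)) ∧ ((p3 → p2) ∧ p3)) = min(0.55, 0.1) = 0.1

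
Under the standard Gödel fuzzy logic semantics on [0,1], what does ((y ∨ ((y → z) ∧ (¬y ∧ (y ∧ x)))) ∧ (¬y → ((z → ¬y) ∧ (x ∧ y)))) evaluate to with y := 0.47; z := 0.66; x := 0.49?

(y → z): 0.47 ≤ 0.66, so result = 1
¬y: Gödel ¬ of 0.47 = 0 (operand ≠ 0)
(y ∧ x) = min(0.47, 0.49) = 0.47
(¬y ∧ (y ∧ x)) = min(0, 0.47) = 0
((y → z) ∧ (¬y ∧ (y ∧ x))) = min(1, 0) = 0
(y ∨ ((y → z) ∧ (¬y ∧ (y ∧ x)))) = max(0.47, 0) = 0.47
¬y: Gödel ¬ of 0.47 = 0 (operand ≠ 0)
¬y: Gödel ¬ of 0.47 = 0 (operand ≠ 0)
(z → ¬y): 0.66 > 0, so result = 0
(x ∧ y) = min(0.49, 0.47) = 0.47
((z → ¬y) ∧ (x ∧ y)) = min(0, 0.47) = 0
(¬y → ((z → ¬y) ∧ (x ∧ y))): 0 ≤ 0, so result = 1
((y ∨ ((y → z) ∧ (¬y ∧ (y ∧ x)))) ∧ (¬y → ((z → ¬y) ∧ (x ∧ y)))) = min(0.47, 1) = 0.47

0.47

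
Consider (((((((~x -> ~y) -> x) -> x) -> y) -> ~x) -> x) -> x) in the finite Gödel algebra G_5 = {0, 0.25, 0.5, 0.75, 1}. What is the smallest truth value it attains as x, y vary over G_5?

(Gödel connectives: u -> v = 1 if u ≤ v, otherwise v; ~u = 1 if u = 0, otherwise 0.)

The minimum is attained at x = 0.25, y = 0.25:
  ~x: Gödel ¬ of 0.25 = 0 (operand ≠ 0)
  ~y: Gödel ¬ of 0.25 = 0 (operand ≠ 0)
  (~x -> ~y): 0 ≤ 0, so result = 1
  ((~x -> ~y) -> x): 1 > 0.25, so result = 0.25
  (((~x -> ~y) -> x) -> x): 0.25 ≤ 0.25, so result = 1
  ((((~x -> ~y) -> x) -> x) -> y): 1 > 0.25, so result = 0.25
  ~x: Gödel ¬ of 0.25 = 0 (operand ≠ 0)
  (((((~x -> ~y) -> x) -> x) -> y) -> ~x): 0.25 > 0, so result = 0
  ((((((~x -> ~y) -> x) -> x) -> y) -> ~x) -> x): 0 ≤ 0.25, so result = 1
  (((((((~x -> ~y) -> x) -> x) -> y) -> ~x) -> x) -> x): 1 > 0.25, so result = 0.25
Checking all 25 assignments confirms none give a value below 0.25.

0.25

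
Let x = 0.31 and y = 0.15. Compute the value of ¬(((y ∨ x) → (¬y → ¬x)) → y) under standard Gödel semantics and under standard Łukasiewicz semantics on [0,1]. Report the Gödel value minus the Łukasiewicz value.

-0.85

Gödel evaluation:
  (y ∨ x) = max(0.15, 0.31) = 0.31
  ¬y: Gödel ¬ of 0.15 = 0 (operand ≠ 0)
  ¬x: Gödel ¬ of 0.31 = 0 (operand ≠ 0)
  (¬y → ¬x): 0 ≤ 0, so result = 1
  ((y ∨ x) → (¬y → ¬x)): 0.31 ≤ 1, so result = 1
  (((y ∨ x) → (¬y → ¬x)) → y): 1 > 0.15, so result = 0.15
  ¬(((y ∨ x) → (¬y → ¬x)) → y): Gödel ¬ of 0.15 = 0 (operand ≠ 0)
  Gödel value = 0
Łukasiewicz evaluation:
  (y ∨ x) = max(0.15, 0.31) = 0.31
  ¬y: Łukasiewicz ¬ gives 1 − 0.15 = 0.85
  ¬x: Łukasiewicz ¬ gives 1 − 0.31 = 0.69
  (¬y → ¬x): min(1, 1 − 0.85 + 0.69) = 0.84
  ((y ∨ x) → (¬y → ¬x)): min(1, 1 − 0.31 + 0.84) = 1
  (((y ∨ x) → (¬y → ¬x)) → y): min(1, 1 − 1 + 0.15) = 0.15
  ¬(((y ∨ x) → (¬y → ¬x)) → y): Łukasiewicz ¬ gives 1 − 0.15 = 0.85
  Łukasiewicz value = 0.85
Difference: 0 − 0.85 = -0.85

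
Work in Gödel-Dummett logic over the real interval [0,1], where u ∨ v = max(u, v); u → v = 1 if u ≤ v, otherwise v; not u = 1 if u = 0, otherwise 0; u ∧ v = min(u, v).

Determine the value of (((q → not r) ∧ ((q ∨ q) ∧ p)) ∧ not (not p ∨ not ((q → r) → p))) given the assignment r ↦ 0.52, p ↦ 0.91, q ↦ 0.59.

0.00

not r: Gödel ¬ of 0.52 = 0 (operand ≠ 0)
(q → not r): 0.59 > 0, so result = 0
(q ∨ q) = max(0.59, 0.59) = 0.59
((q ∨ q) ∧ p) = min(0.59, 0.91) = 0.59
((q → not r) ∧ ((q ∨ q) ∧ p)) = min(0, 0.59) = 0
not p: Gödel ¬ of 0.91 = 0 (operand ≠ 0)
(q → r): 0.59 > 0.52, so result = 0.52
((q → r) → p): 0.52 ≤ 0.91, so result = 1
not ((q → r) → p): Gödel ¬ of 1 = 0 (operand ≠ 0)
(not p ∨ not ((q → r) → p)) = max(0, 0) = 0
not (not p ∨ not ((q → r) → p)): Gödel ¬ of 0 = 1 (operand is 0)
(((q → not r) ∧ ((q ∨ q) ∧ p)) ∧ not (not p ∨ not ((q → r) → p))) = min(0, 1) = 0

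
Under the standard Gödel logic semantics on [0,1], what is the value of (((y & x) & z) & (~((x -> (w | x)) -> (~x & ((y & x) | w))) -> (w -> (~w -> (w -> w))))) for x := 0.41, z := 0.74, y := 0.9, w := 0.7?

(y & x) = min(0.9, 0.41) = 0.41
((y & x) & z) = min(0.41, 0.74) = 0.41
(w | x) = max(0.7, 0.41) = 0.7
(x -> (w | x)): 0.41 ≤ 0.7, so result = 1
~x: Gödel ¬ of 0.41 = 0 (operand ≠ 0)
(y & x) = min(0.9, 0.41) = 0.41
((y & x) | w) = max(0.41, 0.7) = 0.7
(~x & ((y & x) | w)) = min(0, 0.7) = 0
((x -> (w | x)) -> (~x & ((y & x) | w))): 1 > 0, so result = 0
~((x -> (w | x)) -> (~x & ((y & x) | w))): Gödel ¬ of 0 = 1 (operand is 0)
~w: Gödel ¬ of 0.7 = 0 (operand ≠ 0)
(w -> w): 0.7 ≤ 0.7, so result = 1
(~w -> (w -> w)): 0 ≤ 1, so result = 1
(w -> (~w -> (w -> w))): 0.7 ≤ 1, so result = 1
(~((x -> (w | x)) -> (~x & ((y & x) | w))) -> (w -> (~w -> (w -> w)))): 1 ≤ 1, so result = 1
(((y & x) & z) & (~((x -> (w | x)) -> (~x & ((y & x) | w))) -> (w -> (~w -> (w -> w))))) = min(0.41, 1) = 0.41

0.41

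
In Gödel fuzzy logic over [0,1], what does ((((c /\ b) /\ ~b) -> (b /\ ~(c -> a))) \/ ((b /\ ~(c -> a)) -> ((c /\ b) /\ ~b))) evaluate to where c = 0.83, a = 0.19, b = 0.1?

(c /\ b) = min(0.83, 0.1) = 0.1
~b: Gödel ¬ of 0.1 = 0 (operand ≠ 0)
((c /\ b) /\ ~b) = min(0.1, 0) = 0
(c -> a): 0.83 > 0.19, so result = 0.19
~(c -> a): Gödel ¬ of 0.19 = 0 (operand ≠ 0)
(b /\ ~(c -> a)) = min(0.1, 0) = 0
(((c /\ b) /\ ~b) -> (b /\ ~(c -> a))): 0 ≤ 0, so result = 1
(c -> a): 0.83 > 0.19, so result = 0.19
~(c -> a): Gödel ¬ of 0.19 = 0 (operand ≠ 0)
(b /\ ~(c -> a)) = min(0.1, 0) = 0
(c /\ b) = min(0.83, 0.1) = 0.1
~b: Gödel ¬ of 0.1 = 0 (operand ≠ 0)
((c /\ b) /\ ~b) = min(0.1, 0) = 0
((b /\ ~(c -> a)) -> ((c /\ b) /\ ~b)): 0 ≤ 0, so result = 1
((((c /\ b) /\ ~b) -> (b /\ ~(c -> a))) \/ ((b /\ ~(c -> a)) -> ((c /\ b) /\ ~b))) = max(1, 1) = 1

1.00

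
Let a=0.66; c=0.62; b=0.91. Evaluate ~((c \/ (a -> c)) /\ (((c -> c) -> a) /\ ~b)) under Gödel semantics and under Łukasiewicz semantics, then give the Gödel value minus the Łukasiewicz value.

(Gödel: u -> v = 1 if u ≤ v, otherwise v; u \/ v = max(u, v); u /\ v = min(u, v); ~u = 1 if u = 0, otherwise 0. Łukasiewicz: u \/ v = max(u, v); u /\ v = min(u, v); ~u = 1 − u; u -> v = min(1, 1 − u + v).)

Gödel evaluation:
  (a -> c): 0.66 > 0.62, so result = 0.62
  (c \/ (a -> c)) = max(0.62, 0.62) = 0.62
  (c -> c): 0.62 ≤ 0.62, so result = 1
  ((c -> c) -> a): 1 > 0.66, so result = 0.66
  ~b: Gödel ¬ of 0.91 = 0 (operand ≠ 0)
  (((c -> c) -> a) /\ ~b) = min(0.66, 0) = 0
  ((c \/ (a -> c)) /\ (((c -> c) -> a) /\ ~b)) = min(0.62, 0) = 0
  ~((c \/ (a -> c)) /\ (((c -> c) -> a) /\ ~b)): Gödel ¬ of 0 = 1 (operand is 0)
  Gödel value = 1
Łukasiewicz evaluation:
  (a -> c): min(1, 1 − 0.66 + 0.62) = 0.96
  (c \/ (a -> c)) = max(0.62, 0.96) = 0.96
  (c -> c): min(1, 1 − 0.62 + 0.62) = 1
  ((c -> c) -> a): min(1, 1 − 1 + 0.66) = 0.66
  ~b: Łukasiewicz ¬ gives 1 − 0.91 = 0.09
  (((c -> c) -> a) /\ ~b) = min(0.66, 0.09) = 0.09
  ((c \/ (a -> c)) /\ (((c -> c) -> a) /\ ~b)) = min(0.96, 0.09) = 0.09
  ~((c \/ (a -> c)) /\ (((c -> c) -> a) /\ ~b)): Łukasiewicz ¬ gives 1 − 0.09 = 0.91
  Łukasiewicz value = 0.91
Difference: 1 − 0.91 = 0.09

0.09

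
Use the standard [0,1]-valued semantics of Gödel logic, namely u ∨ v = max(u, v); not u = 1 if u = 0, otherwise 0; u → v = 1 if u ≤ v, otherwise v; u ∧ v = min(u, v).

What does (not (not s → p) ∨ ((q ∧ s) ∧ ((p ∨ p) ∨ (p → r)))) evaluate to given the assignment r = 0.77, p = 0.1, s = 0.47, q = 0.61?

0.47

not s: Gödel ¬ of 0.47 = 0 (operand ≠ 0)
(not s → p): 0 ≤ 0.1, so result = 1
not (not s → p): Gödel ¬ of 1 = 0 (operand ≠ 0)
(q ∧ s) = min(0.61, 0.47) = 0.47
(p ∨ p) = max(0.1, 0.1) = 0.1
(p → r): 0.1 ≤ 0.77, so result = 1
((p ∨ p) ∨ (p → r)) = max(0.1, 1) = 1
((q ∧ s) ∧ ((p ∨ p) ∨ (p → r))) = min(0.47, 1) = 0.47
(not (not s → p) ∨ ((q ∧ s) ∧ ((p ∨ p) ∨ (p → r)))) = max(0, 0.47) = 0.47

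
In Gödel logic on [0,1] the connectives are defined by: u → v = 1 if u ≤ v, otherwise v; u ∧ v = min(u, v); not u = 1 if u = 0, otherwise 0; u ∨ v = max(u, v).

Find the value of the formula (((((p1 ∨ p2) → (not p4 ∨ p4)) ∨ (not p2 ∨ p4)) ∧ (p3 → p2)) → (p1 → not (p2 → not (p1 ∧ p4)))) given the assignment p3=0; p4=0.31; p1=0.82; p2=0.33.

(p1 ∨ p2) = max(0.82, 0.33) = 0.82
not p4: Gödel ¬ of 0.31 = 0 (operand ≠ 0)
(not p4 ∨ p4) = max(0, 0.31) = 0.31
((p1 ∨ p2) → (not p4 ∨ p4)): 0.82 > 0.31, so result = 0.31
not p2: Gödel ¬ of 0.33 = 0 (operand ≠ 0)
(not p2 ∨ p4) = max(0, 0.31) = 0.31
(((p1 ∨ p2) → (not p4 ∨ p4)) ∨ (not p2 ∨ p4)) = max(0.31, 0.31) = 0.31
(p3 → p2): 0 ≤ 0.33, so result = 1
((((p1 ∨ p2) → (not p4 ∨ p4)) ∨ (not p2 ∨ p4)) ∧ (p3 → p2)) = min(0.31, 1) = 0.31
(p1 ∧ p4) = min(0.82, 0.31) = 0.31
not (p1 ∧ p4): Gödel ¬ of 0.31 = 0 (operand ≠ 0)
(p2 → not (p1 ∧ p4)): 0.33 > 0, so result = 0
not (p2 → not (p1 ∧ p4)): Gödel ¬ of 0 = 1 (operand is 0)
(p1 → not (p2 → not (p1 ∧ p4))): 0.82 ≤ 1, so result = 1
(((((p1 ∨ p2) → (not p4 ∨ p4)) ∨ (not p2 ∨ p4)) ∧ (p3 → p2)) → (p1 → not (p2 → not (p1 ∧ p4)))): 0.31 ≤ 1, so result = 1

1.00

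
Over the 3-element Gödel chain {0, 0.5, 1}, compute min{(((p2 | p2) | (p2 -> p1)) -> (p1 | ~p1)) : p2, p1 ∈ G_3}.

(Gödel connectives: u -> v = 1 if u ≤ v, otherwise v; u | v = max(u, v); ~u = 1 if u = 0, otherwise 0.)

The minimum is attained at p2 = 0, p1 = 0.5:
  (p2 | p2) = max(0, 0) = 0
  (p2 -> p1): 0 ≤ 0.5, so result = 1
  ((p2 | p2) | (p2 -> p1)) = max(0, 1) = 1
  ~p1: Gödel ¬ of 0.5 = 0 (operand ≠ 0)
  (p1 | ~p1) = max(0.5, 0) = 0.5
  (((p2 | p2) | (p2 -> p1)) -> (p1 | ~p1)): 1 > 0.5, so result = 0.5
Checking all 9 assignments confirms none give a value below 0.50.

0.50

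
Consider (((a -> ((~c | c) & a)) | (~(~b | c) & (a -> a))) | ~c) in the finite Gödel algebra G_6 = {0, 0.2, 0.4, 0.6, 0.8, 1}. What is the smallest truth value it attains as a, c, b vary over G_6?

The minimum is attained at a = 0.4, c = 0.2, b = 0:
  ~c: Gödel ¬ of 0.2 = 0 (operand ≠ 0)
  (~c | c) = max(0, 0.2) = 0.2
  ((~c | c) & a) = min(0.2, 0.4) = 0.2
  (a -> ((~c | c) & a)): 0.4 > 0.2, so result = 0.2
  ~b: Gödel ¬ of 0 = 1 (operand is 0)
  (~b | c) = max(1, 0.2) = 1
  ~(~b | c): Gödel ¬ of 1 = 0 (operand ≠ 0)
  (a -> a): 0.4 ≤ 0.4, so result = 1
  (~(~b | c) & (a -> a)) = min(0, 1) = 0
  ((a -> ((~c | c) & a)) | (~(~b | c) & (a -> a))) = max(0.2, 0) = 0.2
  ~c: Gödel ¬ of 0.2 = 0 (operand ≠ 0)
  (((a -> ((~c | c) & a)) | (~(~b | c) & (a -> a))) | ~c) = max(0.2, 0) = 0.2
Checking all 216 assignments confirms none give a value below 0.20.

0.20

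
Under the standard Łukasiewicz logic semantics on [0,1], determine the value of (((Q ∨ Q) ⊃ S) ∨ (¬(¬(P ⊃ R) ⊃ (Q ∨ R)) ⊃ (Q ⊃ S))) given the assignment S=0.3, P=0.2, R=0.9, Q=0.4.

1.00

(Q ∨ Q) = max(0.4, 0.4) = 0.4
((Q ∨ Q) ⊃ S): min(1, 1 − 0.4 + 0.3) = 0.9
(P ⊃ R): min(1, 1 − 0.2 + 0.9) = 1
¬(P ⊃ R): Łukasiewicz ¬ gives 1 − 1 = 0
(Q ∨ R) = max(0.4, 0.9) = 0.9
(¬(P ⊃ R) ⊃ (Q ∨ R)): min(1, 1 − 0 + 0.9) = 1
¬(¬(P ⊃ R) ⊃ (Q ∨ R)): Łukasiewicz ¬ gives 1 − 1 = 0
(Q ⊃ S): min(1, 1 − 0.4 + 0.3) = 0.9
(¬(¬(P ⊃ R) ⊃ (Q ∨ R)) ⊃ (Q ⊃ S)): min(1, 1 − 0 + 0.9) = 1
(((Q ∨ Q) ⊃ S) ∨ (¬(¬(P ⊃ R) ⊃ (Q ∨ R)) ⊃ (Q ⊃ S))) = max(0.9, 1) = 1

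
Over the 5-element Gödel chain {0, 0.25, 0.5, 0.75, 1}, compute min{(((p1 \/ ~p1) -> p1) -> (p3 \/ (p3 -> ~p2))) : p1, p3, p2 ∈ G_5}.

0.25

The minimum is attained at p1 = 0.25, p3 = 0.25, p2 = 0.25:
  ~p1: Gödel ¬ of 0.25 = 0 (operand ≠ 0)
  (p1 \/ ~p1) = max(0.25, 0) = 0.25
  ((p1 \/ ~p1) -> p1): 0.25 ≤ 0.25, so result = 1
  ~p2: Gödel ¬ of 0.25 = 0 (operand ≠ 0)
  (p3 -> ~p2): 0.25 > 0, so result = 0
  (p3 \/ (p3 -> ~p2)) = max(0.25, 0) = 0.25
  (((p1 \/ ~p1) -> p1) -> (p3 \/ (p3 -> ~p2))): 1 > 0.25, so result = 0.25
Checking all 125 assignments confirms none give a value below 0.25.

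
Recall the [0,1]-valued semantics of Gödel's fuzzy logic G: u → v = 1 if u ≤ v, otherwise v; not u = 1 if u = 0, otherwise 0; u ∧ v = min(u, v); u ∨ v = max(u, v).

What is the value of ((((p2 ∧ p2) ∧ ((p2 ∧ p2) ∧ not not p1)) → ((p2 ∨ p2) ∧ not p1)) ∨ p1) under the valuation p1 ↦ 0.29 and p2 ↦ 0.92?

(p2 ∧ p2) = min(0.92, 0.92) = 0.92
(p2 ∧ p2) = min(0.92, 0.92) = 0.92
not p1: Gödel ¬ of 0.29 = 0 (operand ≠ 0)
not not p1: Gödel ¬ of 0 = 1 (operand is 0)
((p2 ∧ p2) ∧ not not p1) = min(0.92, 1) = 0.92
((p2 ∧ p2) ∧ ((p2 ∧ p2) ∧ not not p1)) = min(0.92, 0.92) = 0.92
(p2 ∨ p2) = max(0.92, 0.92) = 0.92
not p1: Gödel ¬ of 0.29 = 0 (operand ≠ 0)
((p2 ∨ p2) ∧ not p1) = min(0.92, 0) = 0
(((p2 ∧ p2) ∧ ((p2 ∧ p2) ∧ not not p1)) → ((p2 ∨ p2) ∧ not p1)): 0.92 > 0, so result = 0
((((p2 ∧ p2) ∧ ((p2 ∧ p2) ∧ not not p1)) → ((p2 ∨ p2) ∧ not p1)) ∨ p1) = max(0, 0.29) = 0.29

0.29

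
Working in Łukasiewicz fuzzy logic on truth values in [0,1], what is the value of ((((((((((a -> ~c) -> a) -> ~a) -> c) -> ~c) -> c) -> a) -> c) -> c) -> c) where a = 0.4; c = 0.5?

~c: Łukasiewicz ¬ gives 1 − 0.5 = 0.5
(a -> ~c): min(1, 1 − 0.4 + 0.5) = 1
((a -> ~c) -> a): min(1, 1 − 1 + 0.4) = 0.4
~a: Łukasiewicz ¬ gives 1 − 0.4 = 0.6
(((a -> ~c) -> a) -> ~a): min(1, 1 − 0.4 + 0.6) = 1
((((a -> ~c) -> a) -> ~a) -> c): min(1, 1 − 1 + 0.5) = 0.5
~c: Łukasiewicz ¬ gives 1 − 0.5 = 0.5
(((((a -> ~c) -> a) -> ~a) -> c) -> ~c): min(1, 1 − 0.5 + 0.5) = 1
((((((a -> ~c) -> a) -> ~a) -> c) -> ~c) -> c): min(1, 1 − 1 + 0.5) = 0.5
(((((((a -> ~c) -> a) -> ~a) -> c) -> ~c) -> c) -> a): min(1, 1 − 0.5 + 0.4) = 0.9
((((((((a -> ~c) -> a) -> ~a) -> c) -> ~c) -> c) -> a) -> c): min(1, 1 − 0.9 + 0.5) = 0.6
(((((((((a -> ~c) -> a) -> ~a) -> c) -> ~c) -> c) -> a) -> c) -> c): min(1, 1 − 0.6 + 0.5) = 0.9
((((((((((a -> ~c) -> a) -> ~a) -> c) -> ~c) -> c) -> a) -> c) -> c) -> c): min(1, 1 − 0.9 + 0.5) = 0.6

0.60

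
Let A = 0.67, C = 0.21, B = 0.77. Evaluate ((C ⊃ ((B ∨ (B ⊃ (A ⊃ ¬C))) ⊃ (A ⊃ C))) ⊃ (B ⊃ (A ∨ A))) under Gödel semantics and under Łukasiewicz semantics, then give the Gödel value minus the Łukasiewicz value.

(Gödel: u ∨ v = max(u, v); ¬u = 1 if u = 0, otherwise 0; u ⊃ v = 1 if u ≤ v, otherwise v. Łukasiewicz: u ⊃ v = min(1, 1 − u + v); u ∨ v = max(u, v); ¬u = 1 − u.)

Gödel evaluation:
  ¬C: Gödel ¬ of 0.21 = 0 (operand ≠ 0)
  (A ⊃ ¬C): 0.67 > 0, so result = 0
  (B ⊃ (A ⊃ ¬C)): 0.77 > 0, so result = 0
  (B ∨ (B ⊃ (A ⊃ ¬C))) = max(0.77, 0) = 0.77
  (A ⊃ C): 0.67 > 0.21, so result = 0.21
  ((B ∨ (B ⊃ (A ⊃ ¬C))) ⊃ (A ⊃ C)): 0.77 > 0.21, so result = 0.21
  (C ⊃ ((B ∨ (B ⊃ (A ⊃ ¬C))) ⊃ (A ⊃ C))): 0.21 ≤ 0.21, so result = 1
  (A ∨ A) = max(0.67, 0.67) = 0.67
  (B ⊃ (A ∨ A)): 0.77 > 0.67, so result = 0.67
  ((C ⊃ ((B ∨ (B ⊃ (A ⊃ ¬C))) ⊃ (A ⊃ C))) ⊃ (B ⊃ (A ∨ A))): 1 > 0.67, so result = 0.67
  Gödel value = 0.67
Łukasiewicz evaluation:
  ¬C: Łukasiewicz ¬ gives 1 − 0.21 = 0.79
  (A ⊃ ¬C): min(1, 1 − 0.67 + 0.79) = 1
  (B ⊃ (A ⊃ ¬C)): min(1, 1 − 0.77 + 1) = 1
  (B ∨ (B ⊃ (A ⊃ ¬C))) = max(0.77, 1) = 1
  (A ⊃ C): min(1, 1 − 0.67 + 0.21) = 0.54
  ((B ∨ (B ⊃ (A ⊃ ¬C))) ⊃ (A ⊃ C)): min(1, 1 − 1 + 0.54) = 0.54
  (C ⊃ ((B ∨ (B ⊃ (A ⊃ ¬C))) ⊃ (A ⊃ C))): min(1, 1 − 0.21 + 0.54) = 1
  (A ∨ A) = max(0.67, 0.67) = 0.67
  (B ⊃ (A ∨ A)): min(1, 1 − 0.77 + 0.67) = 0.9
  ((C ⊃ ((B ∨ (B ⊃ (A ⊃ ¬C))) ⊃ (A ⊃ C))) ⊃ (B ⊃ (A ∨ A))): min(1, 1 − 1 + 0.9) = 0.9
  Łukasiewicz value = 0.9
Difference: 0.67 − 0.9 = -0.23

-0.23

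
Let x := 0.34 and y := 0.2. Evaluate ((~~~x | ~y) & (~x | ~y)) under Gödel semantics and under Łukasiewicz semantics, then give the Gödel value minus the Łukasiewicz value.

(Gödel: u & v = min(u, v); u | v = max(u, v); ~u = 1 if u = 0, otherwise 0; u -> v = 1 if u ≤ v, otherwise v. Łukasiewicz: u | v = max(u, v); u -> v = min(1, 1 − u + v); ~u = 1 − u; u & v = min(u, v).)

Gödel evaluation:
  ~x: Gödel ¬ of 0.34 = 0 (operand ≠ 0)
  ~~x: Gödel ¬ of 0 = 1 (operand is 0)
  ~~~x: Gödel ¬ of 1 = 0 (operand ≠ 0)
  ~y: Gödel ¬ of 0.2 = 0 (operand ≠ 0)
  (~~~x | ~y) = max(0, 0) = 0
  ~x: Gödel ¬ of 0.34 = 0 (operand ≠ 0)
  ~y: Gödel ¬ of 0.2 = 0 (operand ≠ 0)
  (~x | ~y) = max(0, 0) = 0
  ((~~~x | ~y) & (~x | ~y)) = min(0, 0) = 0
  Gödel value = 0
Łukasiewicz evaluation:
  ~x: Łukasiewicz ¬ gives 1 − 0.34 = 0.66
  ~~x: Łukasiewicz ¬ gives 1 − 0.66 = 0.34
  ~~~x: Łukasiewicz ¬ gives 1 − 0.34 = 0.66
  ~y: Łukasiewicz ¬ gives 1 − 0.2 = 0.8
  (~~~x | ~y) = max(0.66, 0.8) = 0.8
  ~x: Łukasiewicz ¬ gives 1 − 0.34 = 0.66
  ~y: Łukasiewicz ¬ gives 1 − 0.2 = 0.8
  (~x | ~y) = max(0.66, 0.8) = 0.8
  ((~~~x | ~y) & (~x | ~y)) = min(0.8, 0.8) = 0.8
  Łukasiewicz value = 0.8
Difference: 0 − 0.8 = -0.80

-0.80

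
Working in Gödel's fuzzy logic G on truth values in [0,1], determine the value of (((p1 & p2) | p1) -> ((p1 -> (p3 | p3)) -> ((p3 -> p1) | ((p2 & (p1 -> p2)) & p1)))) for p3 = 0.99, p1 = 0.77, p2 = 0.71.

(p1 & p2) = min(0.77, 0.71) = 0.71
((p1 & p2) | p1) = max(0.71, 0.77) = 0.77
(p3 | p3) = max(0.99, 0.99) = 0.99
(p1 -> (p3 | p3)): 0.77 ≤ 0.99, so result = 1
(p3 -> p1): 0.99 > 0.77, so result = 0.77
(p1 -> p2): 0.77 > 0.71, so result = 0.71
(p2 & (p1 -> p2)) = min(0.71, 0.71) = 0.71
((p2 & (p1 -> p2)) & p1) = min(0.71, 0.77) = 0.71
((p3 -> p1) | ((p2 & (p1 -> p2)) & p1)) = max(0.77, 0.71) = 0.77
((p1 -> (p3 | p3)) -> ((p3 -> p1) | ((p2 & (p1 -> p2)) & p1))): 1 > 0.77, so result = 0.77
(((p1 & p2) | p1) -> ((p1 -> (p3 | p3)) -> ((p3 -> p1) | ((p2 & (p1 -> p2)) & p1)))): 0.77 ≤ 0.77, so result = 1

1.00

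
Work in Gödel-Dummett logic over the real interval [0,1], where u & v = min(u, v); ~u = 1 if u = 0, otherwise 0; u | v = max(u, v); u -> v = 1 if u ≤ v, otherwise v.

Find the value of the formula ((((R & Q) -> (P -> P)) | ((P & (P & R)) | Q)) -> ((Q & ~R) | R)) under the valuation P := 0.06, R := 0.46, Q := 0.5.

(R & Q) = min(0.46, 0.5) = 0.46
(P -> P): 0.06 ≤ 0.06, so result = 1
((R & Q) -> (P -> P)): 0.46 ≤ 1, so result = 1
(P & R) = min(0.06, 0.46) = 0.06
(P & (P & R)) = min(0.06, 0.06) = 0.06
((P & (P & R)) | Q) = max(0.06, 0.5) = 0.5
(((R & Q) -> (P -> P)) | ((P & (P & R)) | Q)) = max(1, 0.5) = 1
~R: Gödel ¬ of 0.46 = 0 (operand ≠ 0)
(Q & ~R) = min(0.5, 0) = 0
((Q & ~R) | R) = max(0, 0.46) = 0.46
((((R & Q) -> (P -> P)) | ((P & (P & R)) | Q)) -> ((Q & ~R) | R)): 1 > 0.46, so result = 0.46

0.46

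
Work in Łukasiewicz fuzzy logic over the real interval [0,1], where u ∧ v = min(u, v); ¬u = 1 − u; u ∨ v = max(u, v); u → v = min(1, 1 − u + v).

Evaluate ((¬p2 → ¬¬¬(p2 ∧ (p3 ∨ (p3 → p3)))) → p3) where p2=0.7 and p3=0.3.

¬p2: Łukasiewicz ¬ gives 1 − 0.7 = 0.3
(p3 → p3): min(1, 1 − 0.3 + 0.3) = 1
(p3 ∨ (p3 → p3)) = max(0.3, 1) = 1
(p2 ∧ (p3 ∨ (p3 → p3))) = min(0.7, 1) = 0.7
¬(p2 ∧ (p3 ∨ (p3 → p3))): Łukasiewicz ¬ gives 1 − 0.7 = 0.3
¬¬(p2 ∧ (p3 ∨ (p3 → p3))): Łukasiewicz ¬ gives 1 − 0.3 = 0.7
¬¬¬(p2 ∧ (p3 ∨ (p3 → p3))): Łukasiewicz ¬ gives 1 − 0.7 = 0.3
(¬p2 → ¬¬¬(p2 ∧ (p3 ∨ (p3 → p3)))): min(1, 1 − 0.3 + 0.3) = 1
((¬p2 → ¬¬¬(p2 ∧ (p3 ∨ (p3 → p3)))) → p3): min(1, 1 − 1 + 0.3) = 0.3

0.30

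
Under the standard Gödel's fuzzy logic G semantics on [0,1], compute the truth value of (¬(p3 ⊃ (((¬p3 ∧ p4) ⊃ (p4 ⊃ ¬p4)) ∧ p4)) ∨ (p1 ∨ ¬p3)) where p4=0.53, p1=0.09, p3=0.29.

¬p3: Gödel ¬ of 0.29 = 0 (operand ≠ 0)
(¬p3 ∧ p4) = min(0, 0.53) = 0
¬p4: Gödel ¬ of 0.53 = 0 (operand ≠ 0)
(p4 ⊃ ¬p4): 0.53 > 0, so result = 0
((¬p3 ∧ p4) ⊃ (p4 ⊃ ¬p4)): 0 ≤ 0, so result = 1
(((¬p3 ∧ p4) ⊃ (p4 ⊃ ¬p4)) ∧ p4) = min(1, 0.53) = 0.53
(p3 ⊃ (((¬p3 ∧ p4) ⊃ (p4 ⊃ ¬p4)) ∧ p4)): 0.29 ≤ 0.53, so result = 1
¬(p3 ⊃ (((¬p3 ∧ p4) ⊃ (p4 ⊃ ¬p4)) ∧ p4)): Gödel ¬ of 1 = 0 (operand ≠ 0)
¬p3: Gödel ¬ of 0.29 = 0 (operand ≠ 0)
(p1 ∨ ¬p3) = max(0.09, 0) = 0.09
(¬(p3 ⊃ (((¬p3 ∧ p4) ⊃ (p4 ⊃ ¬p4)) ∧ p4)) ∨ (p1 ∨ ¬p3)) = max(0, 0.09) = 0.09

0.09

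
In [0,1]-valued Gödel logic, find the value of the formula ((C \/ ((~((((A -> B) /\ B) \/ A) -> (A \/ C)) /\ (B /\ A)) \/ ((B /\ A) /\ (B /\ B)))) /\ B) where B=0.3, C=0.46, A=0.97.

0.30

(A -> B): 0.97 > 0.3, so result = 0.3
((A -> B) /\ B) = min(0.3, 0.3) = 0.3
(((A -> B) /\ B) \/ A) = max(0.3, 0.97) = 0.97
(A \/ C) = max(0.97, 0.46) = 0.97
((((A -> B) /\ B) \/ A) -> (A \/ C)): 0.97 ≤ 0.97, so result = 1
~((((A -> B) /\ B) \/ A) -> (A \/ C)): Gödel ¬ of 1 = 0 (operand ≠ 0)
(B /\ A) = min(0.3, 0.97) = 0.3
(~((((A -> B) /\ B) \/ A) -> (A \/ C)) /\ (B /\ A)) = min(0, 0.3) = 0
(B /\ A) = min(0.3, 0.97) = 0.3
(B /\ B) = min(0.3, 0.3) = 0.3
((B /\ A) /\ (B /\ B)) = min(0.3, 0.3) = 0.3
((~((((A -> B) /\ B) \/ A) -> (A \/ C)) /\ (B /\ A)) \/ ((B /\ A) /\ (B /\ B))) = max(0, 0.3) = 0.3
(C \/ ((~((((A -> B) /\ B) \/ A) -> (A \/ C)) /\ (B /\ A)) \/ ((B /\ A) /\ (B /\ B)))) = max(0.46, 0.3) = 0.46
((C \/ ((~((((A -> B) /\ B) \/ A) -> (A \/ C)) /\ (B /\ A)) \/ ((B /\ A) /\ (B /\ B)))) /\ B) = min(0.46, 0.3) = 0.3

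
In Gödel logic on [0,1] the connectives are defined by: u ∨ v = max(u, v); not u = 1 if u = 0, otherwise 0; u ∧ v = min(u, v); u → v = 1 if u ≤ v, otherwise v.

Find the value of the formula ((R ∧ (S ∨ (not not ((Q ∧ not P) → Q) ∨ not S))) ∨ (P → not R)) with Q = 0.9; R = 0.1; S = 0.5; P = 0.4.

not P: Gödel ¬ of 0.4 = 0 (operand ≠ 0)
(Q ∧ not P) = min(0.9, 0) = 0
((Q ∧ not P) → Q): 0 ≤ 0.9, so result = 1
not ((Q ∧ not P) → Q): Gödel ¬ of 1 = 0 (operand ≠ 0)
not not ((Q ∧ not P) → Q): Gödel ¬ of 0 = 1 (operand is 0)
not S: Gödel ¬ of 0.5 = 0 (operand ≠ 0)
(not not ((Q ∧ not P) → Q) ∨ not S) = max(1, 0) = 1
(S ∨ (not not ((Q ∧ not P) → Q) ∨ not S)) = max(0.5, 1) = 1
(R ∧ (S ∨ (not not ((Q ∧ not P) → Q) ∨ not S))) = min(0.1, 1) = 0.1
not R: Gödel ¬ of 0.1 = 0 (operand ≠ 0)
(P → not R): 0.4 > 0, so result = 0
((R ∧ (S ∨ (not not ((Q ∧ not P) → Q) ∨ not S))) ∨ (P → not R)) = max(0.1, 0) = 0.1

0.10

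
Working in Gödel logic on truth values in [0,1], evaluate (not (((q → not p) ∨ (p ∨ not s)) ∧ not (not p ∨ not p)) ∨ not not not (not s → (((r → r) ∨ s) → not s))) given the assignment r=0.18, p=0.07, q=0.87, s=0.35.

not p: Gödel ¬ of 0.07 = 0 (operand ≠ 0)
(q → not p): 0.87 > 0, so result = 0
not s: Gödel ¬ of 0.35 = 0 (operand ≠ 0)
(p ∨ not s) = max(0.07, 0) = 0.07
((q → not p) ∨ (p ∨ not s)) = max(0, 0.07) = 0.07
not p: Gödel ¬ of 0.07 = 0 (operand ≠ 0)
not p: Gödel ¬ of 0.07 = 0 (operand ≠ 0)
(not p ∨ not p) = max(0, 0) = 0
not (not p ∨ not p): Gödel ¬ of 0 = 1 (operand is 0)
(((q → not p) ∨ (p ∨ not s)) ∧ not (not p ∨ not p)) = min(0.07, 1) = 0.07
not (((q → not p) ∨ (p ∨ not s)) ∧ not (not p ∨ not p)): Gödel ¬ of 0.07 = 0 (operand ≠ 0)
not s: Gödel ¬ of 0.35 = 0 (operand ≠ 0)
(r → r): 0.18 ≤ 0.18, so result = 1
((r → r) ∨ s) = max(1, 0.35) = 1
not s: Gödel ¬ of 0.35 = 0 (operand ≠ 0)
(((r → r) ∨ s) → not s): 1 > 0, so result = 0
(not s → (((r → r) ∨ s) → not s)): 0 ≤ 0, so result = 1
not (not s → (((r → r) ∨ s) → not s)): Gödel ¬ of 1 = 0 (operand ≠ 0)
not not (not s → (((r → r) ∨ s) → not s)): Gödel ¬ of 0 = 1 (operand is 0)
not not not (not s → (((r → r) ∨ s) → not s)): Gödel ¬ of 1 = 0 (operand ≠ 0)
(not (((q → not p) ∨ (p ∨ not s)) ∧ not (not p ∨ not p)) ∨ not not not (not s → (((r → r) ∨ s) → not s))) = max(0, 0) = 0

0.00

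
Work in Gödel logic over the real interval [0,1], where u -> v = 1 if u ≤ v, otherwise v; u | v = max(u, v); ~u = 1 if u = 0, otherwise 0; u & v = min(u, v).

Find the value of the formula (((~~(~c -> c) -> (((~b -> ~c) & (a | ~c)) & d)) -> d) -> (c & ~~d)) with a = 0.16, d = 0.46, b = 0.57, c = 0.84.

0.84

~c: Gödel ¬ of 0.84 = 0 (operand ≠ 0)
(~c -> c): 0 ≤ 0.84, so result = 1
~(~c -> c): Gödel ¬ of 1 = 0 (operand ≠ 0)
~~(~c -> c): Gödel ¬ of 0 = 1 (operand is 0)
~b: Gödel ¬ of 0.57 = 0 (operand ≠ 0)
~c: Gödel ¬ of 0.84 = 0 (operand ≠ 0)
(~b -> ~c): 0 ≤ 0, so result = 1
~c: Gödel ¬ of 0.84 = 0 (operand ≠ 0)
(a | ~c) = max(0.16, 0) = 0.16
((~b -> ~c) & (a | ~c)) = min(1, 0.16) = 0.16
(((~b -> ~c) & (a | ~c)) & d) = min(0.16, 0.46) = 0.16
(~~(~c -> c) -> (((~b -> ~c) & (a | ~c)) & d)): 1 > 0.16, so result = 0.16
((~~(~c -> c) -> (((~b -> ~c) & (a | ~c)) & d)) -> d): 0.16 ≤ 0.46, so result = 1
~d: Gödel ¬ of 0.46 = 0 (operand ≠ 0)
~~d: Gödel ¬ of 0 = 1 (operand is 0)
(c & ~~d) = min(0.84, 1) = 0.84
(((~~(~c -> c) -> (((~b -> ~c) & (a | ~c)) & d)) -> d) -> (c & ~~d)): 1 > 0.84, so result = 0.84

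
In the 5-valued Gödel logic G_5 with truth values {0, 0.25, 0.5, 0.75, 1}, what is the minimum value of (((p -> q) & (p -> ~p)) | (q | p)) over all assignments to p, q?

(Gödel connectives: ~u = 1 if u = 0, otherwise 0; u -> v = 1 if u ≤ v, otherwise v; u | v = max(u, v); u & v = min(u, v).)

0.25

The minimum is attained at p = 0.25, q = 0:
  (p -> q): 0.25 > 0, so result = 0
  ~p: Gödel ¬ of 0.25 = 0 (operand ≠ 0)
  (p -> ~p): 0.25 > 0, so result = 0
  ((p -> q) & (p -> ~p)) = min(0, 0) = 0
  (q | p) = max(0, 0.25) = 0.25
  (((p -> q) & (p -> ~p)) | (q | p)) = max(0, 0.25) = 0.25
Checking all 25 assignments confirms none give a value below 0.25.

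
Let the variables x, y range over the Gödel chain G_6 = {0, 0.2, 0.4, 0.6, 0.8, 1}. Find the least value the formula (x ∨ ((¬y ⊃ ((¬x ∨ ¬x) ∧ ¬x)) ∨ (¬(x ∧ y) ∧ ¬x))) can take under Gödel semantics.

The minimum is attained at x = 0.2, y = 0:
  ¬y: Gödel ¬ of 0 = 1 (operand is 0)
  ¬x: Gödel ¬ of 0.2 = 0 (operand ≠ 0)
  ¬x: Gödel ¬ of 0.2 = 0 (operand ≠ 0)
  (¬x ∨ ¬x) = max(0, 0) = 0
  ¬x: Gödel ¬ of 0.2 = 0 (operand ≠ 0)
  ((¬x ∨ ¬x) ∧ ¬x) = min(0, 0) = 0
  (¬y ⊃ ((¬x ∨ ¬x) ∧ ¬x)): 1 > 0, so result = 0
  (x ∧ y) = min(0.2, 0) = 0
  ¬(x ∧ y): Gödel ¬ of 0 = 1 (operand is 0)
  ¬x: Gödel ¬ of 0.2 = 0 (operand ≠ 0)
  (¬(x ∧ y) ∧ ¬x) = min(1, 0) = 0
  ((¬y ⊃ ((¬x ∨ ¬x) ∧ ¬x)) ∨ (¬(x ∧ y) ∧ ¬x)) = max(0, 0) = 0
  (x ∨ ((¬y ⊃ ((¬x ∨ ¬x) ∧ ¬x)) ∨ (¬(x ∧ y) ∧ ¬x))) = max(0.2, 0) = 0.2
Checking all 36 assignments confirms none give a value below 0.20.

0.20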